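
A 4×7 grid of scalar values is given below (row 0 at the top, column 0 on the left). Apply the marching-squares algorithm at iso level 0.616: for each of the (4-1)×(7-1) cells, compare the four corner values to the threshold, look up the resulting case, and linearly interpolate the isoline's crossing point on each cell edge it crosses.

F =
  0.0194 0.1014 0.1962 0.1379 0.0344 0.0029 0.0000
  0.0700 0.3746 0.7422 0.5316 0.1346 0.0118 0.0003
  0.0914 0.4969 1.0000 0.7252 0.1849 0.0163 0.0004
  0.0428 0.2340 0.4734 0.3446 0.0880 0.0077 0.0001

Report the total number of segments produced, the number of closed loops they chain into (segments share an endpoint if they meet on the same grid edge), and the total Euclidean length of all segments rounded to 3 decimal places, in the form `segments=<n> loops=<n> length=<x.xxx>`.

segments=8 loops=1 length=5.832

cell (0,1): code 0100 → (0.769,2.000)–(1.000,1.657)
cell (0,2): code 1000 → (1.000,2.599)–(0.769,2.000)
cell (1,1): code 0110 → (1.000,1.657)–(2.000,1.237)
cell (1,2): code 1101 → (1.436,3.000)–(1.000,2.599)
cell (1,3): code 1000 → (2.000,3.202)–(1.436,3.000)
cell (2,1): code 0010 → (2.000,1.237)–(2.729,2.000)
cell (2,2): code 0011 → (2.729,2.000)–(2.287,3.000)
cell (2,3): code 0001 → (2.287,3.000)–(2.000,3.202)
total: 8 segments, chained into 1 closed loop(s), length Σ = 5.832085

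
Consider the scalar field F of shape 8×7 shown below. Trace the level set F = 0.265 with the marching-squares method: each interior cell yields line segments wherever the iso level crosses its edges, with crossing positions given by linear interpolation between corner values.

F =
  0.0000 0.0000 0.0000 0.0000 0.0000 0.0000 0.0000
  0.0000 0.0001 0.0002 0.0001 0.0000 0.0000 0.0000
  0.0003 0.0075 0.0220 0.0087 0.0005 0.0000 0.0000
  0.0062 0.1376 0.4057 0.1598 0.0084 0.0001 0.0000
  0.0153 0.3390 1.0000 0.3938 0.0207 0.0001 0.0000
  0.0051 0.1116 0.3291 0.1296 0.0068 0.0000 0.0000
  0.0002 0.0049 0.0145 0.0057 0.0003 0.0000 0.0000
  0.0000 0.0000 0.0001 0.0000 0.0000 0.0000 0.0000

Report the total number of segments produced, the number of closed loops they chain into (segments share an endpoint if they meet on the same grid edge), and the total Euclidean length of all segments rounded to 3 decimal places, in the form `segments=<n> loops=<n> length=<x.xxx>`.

cell (2,1): code 0100 → (2.633,2.000)–(3.000,1.475)
cell (2,2): code 1000 → (3.000,2.572)–(2.633,2.000)
cell (3,0): code 0100 → (3.633,1.000)–(4.000,0.771)
cell (3,1): code 1110 → (3.000,1.475)–(3.633,1.000)
cell (3,2): code 1101 → (3.450,3.000)–(3.000,2.572)
cell (3,3): code 1000 → (4.000,3.345)–(3.450,3.000)
cell (4,0): code 0010 → (4.000,0.771)–(4.325,1.000)
cell (4,1): code 0111 → (4.325,1.000)–(5.000,1.705)
cell (4,2): code 1011 → (5.000,2.321)–(4.488,3.000)
cell (4,3): code 0001 → (4.488,3.000)–(4.000,3.345)
cell (5,1): code 0010 → (5.000,1.705)–(5.204,2.000)
cell (5,2): code 0001 → (5.204,2.000)–(5.000,2.321)
total: 12 segments, chained into 1 closed loop(s), length Σ = 7.374275

segments=12 loops=1 length=7.374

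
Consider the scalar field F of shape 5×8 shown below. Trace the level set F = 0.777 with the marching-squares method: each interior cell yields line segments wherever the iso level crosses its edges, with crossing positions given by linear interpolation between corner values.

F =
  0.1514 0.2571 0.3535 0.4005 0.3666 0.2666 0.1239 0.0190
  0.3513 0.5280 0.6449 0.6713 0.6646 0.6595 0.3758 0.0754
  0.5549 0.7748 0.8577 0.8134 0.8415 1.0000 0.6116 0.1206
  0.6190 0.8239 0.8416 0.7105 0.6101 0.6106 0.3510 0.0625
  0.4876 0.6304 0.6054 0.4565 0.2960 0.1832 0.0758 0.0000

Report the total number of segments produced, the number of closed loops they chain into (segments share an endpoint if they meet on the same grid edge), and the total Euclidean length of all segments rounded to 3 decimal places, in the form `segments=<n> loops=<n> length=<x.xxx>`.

cell (1,1): code 0100 → (1.621,2.000)–(2.000,1.027)
cell (1,2): code 1100 → (1.744,3.000)–(1.621,2.000)
cell (1,3): code 1100 → (1.635,4.000)–(1.744,3.000)
cell (1,4): code 1100 → (1.345,5.000)–(1.635,4.000)
cell (1,5): code 1000 → (2.000,5.574)–(1.345,5.000)
cell (2,0): code 0100 → (2.045,1.000)–(3.000,0.771)
cell (2,1): code 1110 → (2.000,1.027)–(2.045,1.000)
cell (2,2): code 1011 → (3.000,2.493)–(2.354,3.000)
cell (2,3): code 0011 → (2.354,3.000)–(2.279,4.000)
cell (2,4): code 0011 → (2.279,4.000)–(2.573,5.000)
cell (2,5): code 0001 → (2.573,5.000)–(2.000,5.574)
cell (3,0): code 0010 → (3.000,0.771)–(3.242,1.000)
cell (3,1): code 0011 → (3.242,1.000)–(3.273,2.000)
cell (3,2): code 0001 → (3.273,2.000)–(3.000,2.493)
total: 14 segments, chained into 1 closed loop(s), length Σ = 11.579706

segments=14 loops=1 length=11.580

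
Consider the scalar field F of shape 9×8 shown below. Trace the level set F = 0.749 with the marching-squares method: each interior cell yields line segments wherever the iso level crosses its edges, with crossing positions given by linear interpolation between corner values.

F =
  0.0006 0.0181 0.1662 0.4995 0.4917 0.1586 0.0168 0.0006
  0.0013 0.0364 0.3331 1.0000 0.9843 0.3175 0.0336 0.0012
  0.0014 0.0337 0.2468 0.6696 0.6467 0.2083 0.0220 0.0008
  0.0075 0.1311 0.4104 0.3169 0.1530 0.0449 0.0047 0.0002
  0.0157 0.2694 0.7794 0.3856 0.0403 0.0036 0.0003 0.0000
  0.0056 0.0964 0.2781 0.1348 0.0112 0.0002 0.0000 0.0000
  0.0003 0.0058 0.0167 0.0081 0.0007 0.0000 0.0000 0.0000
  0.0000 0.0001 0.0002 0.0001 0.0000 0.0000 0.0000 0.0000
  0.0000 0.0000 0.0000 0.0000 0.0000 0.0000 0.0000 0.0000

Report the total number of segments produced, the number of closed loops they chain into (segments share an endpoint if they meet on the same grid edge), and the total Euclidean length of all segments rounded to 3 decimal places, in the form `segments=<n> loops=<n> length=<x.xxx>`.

cell (0,2): code 0100 → (0.499,3.000)–(1.000,2.624)
cell (0,3): code 1100 → (0.522,4.000)–(0.499,3.000)
cell (0,4): code 1000 → (1.000,4.353)–(0.522,4.000)
cell (1,2): code 0010 → (1.000,2.624)–(1.760,3.000)
cell (1,3): code 0011 → (1.760,3.000)–(1.697,4.000)
cell (1,4): code 0001 → (1.697,4.000)–(1.000,4.353)
cell (3,1): code 0100 → (3.918,2.000)–(4.000,1.940)
cell (3,2): code 1000 → (4.000,2.077)–(3.918,2.000)
cell (4,1): code 0010 → (4.000,1.940)–(4.061,2.000)
cell (4,2): code 0001 → (4.061,2.000)–(4.000,2.077)
total: 10 segments, chained into 2 closed loop(s), length Σ = 5.249960

segments=10 loops=2 length=5.250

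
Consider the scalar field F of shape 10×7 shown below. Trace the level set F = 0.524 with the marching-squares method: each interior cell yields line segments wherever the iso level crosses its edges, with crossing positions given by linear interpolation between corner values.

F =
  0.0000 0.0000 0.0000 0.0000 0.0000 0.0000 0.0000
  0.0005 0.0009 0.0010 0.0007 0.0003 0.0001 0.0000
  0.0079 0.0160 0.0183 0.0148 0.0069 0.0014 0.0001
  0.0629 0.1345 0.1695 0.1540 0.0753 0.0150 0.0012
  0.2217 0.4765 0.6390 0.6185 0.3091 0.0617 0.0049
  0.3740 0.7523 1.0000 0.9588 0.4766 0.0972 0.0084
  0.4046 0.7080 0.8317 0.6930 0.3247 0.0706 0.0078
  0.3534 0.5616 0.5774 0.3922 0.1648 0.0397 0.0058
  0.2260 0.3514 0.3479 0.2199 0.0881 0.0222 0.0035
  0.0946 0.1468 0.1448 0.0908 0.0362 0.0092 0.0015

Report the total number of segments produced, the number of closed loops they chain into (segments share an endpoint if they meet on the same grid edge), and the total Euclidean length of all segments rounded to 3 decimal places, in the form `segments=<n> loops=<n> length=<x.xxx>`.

cell (3,1): code 0100 → (3.755,2.000)–(4.000,1.292)
cell (3,2): code 1100 → (3.797,3.000)–(3.755,2.000)
cell (3,3): code 1000 → (4.000,3.305)–(3.797,3.000)
cell (4,0): code 0100 → (4.172,1.000)–(5.000,0.397)
cell (4,1): code 1110 → (4.000,1.292)–(4.172,1.000)
cell (4,3): code 1001 → (5.000,3.902)–(4.000,3.305)
cell (5,0): code 0110 → (5.000,0.397)–(6.000,0.394)
cell (5,3): code 1001 → (6.000,3.459)–(5.000,3.902)
cell (6,0): code 0110 → (6.000,0.394)–(7.000,0.819)
cell (6,2): code 1011 → (7.000,2.288)–(6.562,3.000)
cell (6,3): code 0001 → (6.562,3.000)–(6.000,3.459)
cell (7,0): code 0010 → (7.000,0.819)–(7.179,1.000)
cell (7,1): code 0011 → (7.179,1.000)–(7.233,2.000)
cell (7,2): code 0001 → (7.233,2.000)–(7.000,2.288)
total: 14 segments, chained into 1 closed loop(s), length Σ = 11.012543

segments=14 loops=1 length=11.013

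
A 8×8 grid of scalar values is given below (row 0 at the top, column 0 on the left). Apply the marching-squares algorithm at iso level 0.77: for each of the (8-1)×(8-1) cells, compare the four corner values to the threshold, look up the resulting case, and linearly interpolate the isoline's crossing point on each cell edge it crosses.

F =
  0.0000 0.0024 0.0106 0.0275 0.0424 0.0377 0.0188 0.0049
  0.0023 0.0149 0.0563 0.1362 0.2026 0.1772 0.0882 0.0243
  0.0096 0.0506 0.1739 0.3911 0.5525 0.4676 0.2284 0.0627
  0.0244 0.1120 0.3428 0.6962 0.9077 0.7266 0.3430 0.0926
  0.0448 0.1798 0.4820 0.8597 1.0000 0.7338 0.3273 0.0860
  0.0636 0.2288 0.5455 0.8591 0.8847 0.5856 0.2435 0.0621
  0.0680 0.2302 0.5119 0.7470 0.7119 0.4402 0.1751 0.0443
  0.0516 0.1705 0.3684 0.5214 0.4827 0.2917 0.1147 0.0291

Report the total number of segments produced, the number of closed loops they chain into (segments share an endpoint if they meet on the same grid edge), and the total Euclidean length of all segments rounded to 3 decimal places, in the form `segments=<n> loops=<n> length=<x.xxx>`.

segments=10 loops=1 length=8.515

cell (2,3): code 0100 → (2.612,4.000)–(3.000,3.349)
cell (2,4): code 1000 → (3.000,4.760)–(2.612,4.000)
cell (3,2): code 0100 → (3.451,3.000)–(4.000,2.763)
cell (3,3): code 1110 → (3.000,3.349)–(3.451,3.000)
cell (3,4): code 1001 → (4.000,4.864)–(3.000,4.760)
cell (4,2): code 0110 → (4.000,2.763)–(5.000,2.716)
cell (4,4): code 1001 → (5.000,4.383)–(4.000,4.864)
cell (5,2): code 0010 → (5.000,2.716)–(5.795,3.000)
cell (5,3): code 0011 → (5.795,3.000)–(5.664,4.000)
cell (5,4): code 0001 → (5.664,4.000)–(5.000,4.383)
total: 10 segments, chained into 1 closed loop(s), length Σ = 8.514688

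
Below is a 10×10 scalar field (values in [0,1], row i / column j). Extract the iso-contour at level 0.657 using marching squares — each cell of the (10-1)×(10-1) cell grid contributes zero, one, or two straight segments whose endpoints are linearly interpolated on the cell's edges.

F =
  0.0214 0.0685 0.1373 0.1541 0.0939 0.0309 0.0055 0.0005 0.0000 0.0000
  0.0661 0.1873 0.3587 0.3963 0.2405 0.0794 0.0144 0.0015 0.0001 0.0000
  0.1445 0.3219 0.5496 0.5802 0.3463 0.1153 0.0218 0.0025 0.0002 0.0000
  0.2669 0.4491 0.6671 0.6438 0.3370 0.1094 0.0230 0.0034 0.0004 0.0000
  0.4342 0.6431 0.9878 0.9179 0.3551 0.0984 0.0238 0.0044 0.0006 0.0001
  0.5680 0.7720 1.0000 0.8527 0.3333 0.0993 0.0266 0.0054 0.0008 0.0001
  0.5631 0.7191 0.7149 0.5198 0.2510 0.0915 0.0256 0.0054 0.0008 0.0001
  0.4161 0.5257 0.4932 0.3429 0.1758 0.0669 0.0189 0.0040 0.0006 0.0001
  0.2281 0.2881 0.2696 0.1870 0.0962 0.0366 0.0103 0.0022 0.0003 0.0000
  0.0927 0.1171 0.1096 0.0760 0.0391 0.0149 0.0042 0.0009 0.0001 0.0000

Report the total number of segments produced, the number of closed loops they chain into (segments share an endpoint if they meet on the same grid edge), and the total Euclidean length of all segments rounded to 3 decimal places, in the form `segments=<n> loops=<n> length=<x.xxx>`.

segments=14 loops=1 length=10.131

cell (2,1): code 0100 → (2.914,2.000)–(3.000,1.954)
cell (2,2): code 1000 → (3.000,2.433)–(2.914,2.000)
cell (3,1): code 0110 → (3.000,1.954)–(4.000,1.040)
cell (3,2): code 1101 → (3.048,3.000)–(3.000,2.433)
cell (3,3): code 1000 → (4.000,3.464)–(3.048,3.000)
cell (4,0): code 0100 → (4.108,1.000)–(5.000,0.436)
cell (4,1): code 1110 → (4.000,1.040)–(4.108,1.000)
cell (4,3): code 1001 → (5.000,3.377)–(4.000,3.464)
cell (5,0): code 0110 → (5.000,0.436)–(6.000,0.602)
cell (5,2): code 1011 → (6.000,2.297)–(5.588,3.000)
cell (5,3): code 0001 → (5.588,3.000)–(5.000,3.377)
cell (6,0): code 0010 → (6.000,0.602)–(6.321,1.000)
cell (6,1): code 0011 → (6.321,1.000)–(6.261,2.000)
cell (6,2): code 0001 → (6.261,2.000)–(6.000,2.297)
total: 14 segments, chained into 1 closed loop(s), length Σ = 10.130941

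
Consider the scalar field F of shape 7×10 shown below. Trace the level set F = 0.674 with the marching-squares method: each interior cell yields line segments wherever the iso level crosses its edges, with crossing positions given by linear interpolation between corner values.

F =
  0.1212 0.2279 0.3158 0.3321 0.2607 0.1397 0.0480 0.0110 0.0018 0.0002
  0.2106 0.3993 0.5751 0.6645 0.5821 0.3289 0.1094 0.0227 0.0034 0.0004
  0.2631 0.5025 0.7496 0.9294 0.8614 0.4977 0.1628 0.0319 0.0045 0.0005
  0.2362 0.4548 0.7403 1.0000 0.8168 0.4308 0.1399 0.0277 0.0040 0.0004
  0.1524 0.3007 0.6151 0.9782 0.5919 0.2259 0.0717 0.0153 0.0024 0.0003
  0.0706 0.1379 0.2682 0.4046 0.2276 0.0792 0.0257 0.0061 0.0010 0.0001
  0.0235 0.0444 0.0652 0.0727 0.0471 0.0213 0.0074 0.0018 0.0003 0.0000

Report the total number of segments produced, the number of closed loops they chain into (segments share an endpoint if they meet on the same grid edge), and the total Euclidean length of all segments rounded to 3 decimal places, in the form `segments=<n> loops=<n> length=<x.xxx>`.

cell (1,1): code 0100 → (1.567,2.000)–(2.000,1.694)
cell (1,2): code 1100 → (1.036,3.000)–(1.567,2.000)
cell (1,3): code 1100 → (1.329,4.000)–(1.036,3.000)
cell (1,4): code 1000 → (2.000,4.515)–(1.329,4.000)
cell (2,1): code 0110 → (2.000,1.694)–(3.000,1.768)
cell (2,4): code 1001 → (3.000,4.370)–(2.000,4.515)
cell (3,1): code 0010 → (3.000,1.768)–(3.530,2.000)
cell (3,2): code 0111 → (3.530,2.000)–(4.000,2.162)
cell (3,3): code 1011 → (4.000,3.787)–(3.635,4.000)
cell (3,4): code 0001 → (3.635,4.000)–(3.000,4.370)
cell (4,2): code 0010 → (4.000,2.162)–(4.530,3.000)
cell (4,3): code 0001 → (4.530,3.000)–(4.000,3.787)
total: 12 segments, chained into 1 closed loop(s), length Σ = 9.737926

segments=12 loops=1 length=9.738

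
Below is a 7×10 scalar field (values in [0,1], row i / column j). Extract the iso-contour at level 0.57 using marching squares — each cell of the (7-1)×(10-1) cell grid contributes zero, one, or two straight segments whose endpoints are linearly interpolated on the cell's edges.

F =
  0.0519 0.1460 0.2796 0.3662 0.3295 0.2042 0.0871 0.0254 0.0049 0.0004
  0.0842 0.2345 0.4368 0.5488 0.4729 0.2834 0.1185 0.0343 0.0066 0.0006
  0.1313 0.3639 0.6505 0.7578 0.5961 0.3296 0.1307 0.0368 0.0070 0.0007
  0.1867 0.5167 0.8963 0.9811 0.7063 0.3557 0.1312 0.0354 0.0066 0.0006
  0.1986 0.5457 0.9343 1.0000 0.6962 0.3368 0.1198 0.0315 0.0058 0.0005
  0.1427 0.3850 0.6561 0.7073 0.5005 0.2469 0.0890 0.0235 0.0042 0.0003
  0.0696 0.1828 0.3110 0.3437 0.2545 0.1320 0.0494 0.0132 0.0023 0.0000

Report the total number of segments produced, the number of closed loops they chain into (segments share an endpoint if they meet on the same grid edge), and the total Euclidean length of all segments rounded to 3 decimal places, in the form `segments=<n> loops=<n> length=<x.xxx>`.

cell (1,1): code 0100 → (1.623,2.000)–(2.000,1.719)
cell (1,2): code 1100 → (1.101,3.000)–(1.623,2.000)
cell (1,3): code 1100 → (1.788,4.000)–(1.101,3.000)
cell (1,4): code 1000 → (2.000,4.098)–(1.788,4.000)
cell (2,1): code 0110 → (2.000,1.719)–(3.000,1.140)
cell (2,4): code 1001 → (3.000,4.389)–(2.000,4.098)
cell (3,1): code 0110 → (3.000,1.140)–(4.000,1.063)
cell (3,4): code 1001 → (4.000,4.351)–(3.000,4.389)
cell (4,1): code 0110 → (4.000,1.063)–(5.000,1.682)
cell (4,3): code 1011 → (5.000,3.664)–(4.645,4.000)
cell (4,4): code 0001 → (4.645,4.000)–(4.000,4.351)
cell (5,1): code 0010 → (5.000,1.682)–(5.249,2.000)
cell (5,2): code 0011 → (5.249,2.000)–(5.378,3.000)
cell (5,3): code 0001 → (5.378,3.000)–(5.000,3.664)
total: 14 segments, chained into 1 closed loop(s), length Σ = 11.820493

segments=14 loops=1 length=11.820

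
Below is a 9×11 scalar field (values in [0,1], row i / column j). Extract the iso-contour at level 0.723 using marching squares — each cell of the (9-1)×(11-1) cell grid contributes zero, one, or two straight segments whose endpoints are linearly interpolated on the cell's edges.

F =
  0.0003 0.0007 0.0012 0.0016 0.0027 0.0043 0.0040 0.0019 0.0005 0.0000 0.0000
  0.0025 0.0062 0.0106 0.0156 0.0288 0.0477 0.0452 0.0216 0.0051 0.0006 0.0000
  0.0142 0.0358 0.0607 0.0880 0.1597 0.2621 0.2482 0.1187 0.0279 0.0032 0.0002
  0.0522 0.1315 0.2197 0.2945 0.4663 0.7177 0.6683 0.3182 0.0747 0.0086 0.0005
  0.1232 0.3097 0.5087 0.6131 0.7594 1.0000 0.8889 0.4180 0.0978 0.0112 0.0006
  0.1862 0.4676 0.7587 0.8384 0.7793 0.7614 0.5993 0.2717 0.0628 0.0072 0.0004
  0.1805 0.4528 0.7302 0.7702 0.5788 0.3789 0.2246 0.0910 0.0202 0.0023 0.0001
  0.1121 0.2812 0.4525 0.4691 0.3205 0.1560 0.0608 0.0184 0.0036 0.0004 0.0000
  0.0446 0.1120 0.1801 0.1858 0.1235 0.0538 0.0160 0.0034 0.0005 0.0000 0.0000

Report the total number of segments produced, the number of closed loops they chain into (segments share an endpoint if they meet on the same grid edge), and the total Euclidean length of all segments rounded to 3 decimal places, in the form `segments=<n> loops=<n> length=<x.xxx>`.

segments=16 loops=1 length=11.806

cell (3,3): code 0100 → (3.876,4.000)–(4.000,3.751)
cell (3,4): code 1100 → (3.019,5.000)–(3.876,4.000)
cell (3,5): code 1100 → (3.248,6.000)–(3.019,5.000)
cell (3,6): code 1000 → (4.000,6.352)–(3.248,6.000)
cell (4,1): code 0100 → (4.857,2.000)–(5.000,1.877)
cell (4,2): code 1100 → (4.488,3.000)–(4.857,2.000)
cell (4,3): code 1110 → (4.000,3.751)–(4.488,3.000)
cell (4,5): code 1011 → (5.000,5.237)–(4.573,6.000)
cell (4,6): code 0001 → (4.573,6.000)–(4.000,6.352)
cell (5,1): code 0110 → (5.000,1.877)–(6.000,1.974)
cell (5,3): code 1011 → (6.000,3.247)–(5.281,4.000)
cell (5,4): code 0011 → (5.281,4.000)–(5.100,5.000)
cell (5,5): code 0001 → (5.100,5.000)–(5.000,5.237)
cell (6,1): code 0010 → (6.000,1.974)–(6.026,2.000)
cell (6,2): code 0011 → (6.026,2.000)–(6.157,3.000)
cell (6,3): code 0001 → (6.157,3.000)–(6.000,3.247)
total: 16 segments, chained into 1 closed loop(s), length Σ = 11.805560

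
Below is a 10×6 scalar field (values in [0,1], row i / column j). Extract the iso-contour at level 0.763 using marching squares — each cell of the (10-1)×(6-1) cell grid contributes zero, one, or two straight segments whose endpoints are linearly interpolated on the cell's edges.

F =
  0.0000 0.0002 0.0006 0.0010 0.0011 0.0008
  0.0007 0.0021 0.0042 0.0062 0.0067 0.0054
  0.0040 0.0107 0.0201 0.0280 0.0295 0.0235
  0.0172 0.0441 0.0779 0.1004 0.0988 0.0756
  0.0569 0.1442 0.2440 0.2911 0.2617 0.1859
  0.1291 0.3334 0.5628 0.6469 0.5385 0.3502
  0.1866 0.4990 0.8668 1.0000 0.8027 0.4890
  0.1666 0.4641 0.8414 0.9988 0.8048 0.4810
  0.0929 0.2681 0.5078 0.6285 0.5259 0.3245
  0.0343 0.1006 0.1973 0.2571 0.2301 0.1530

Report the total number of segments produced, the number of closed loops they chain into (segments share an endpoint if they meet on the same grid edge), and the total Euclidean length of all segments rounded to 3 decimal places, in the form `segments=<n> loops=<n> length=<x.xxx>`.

cell (5,1): code 0100 → (5.659,2.000)–(6.000,1.718)
cell (5,2): code 1100 → (5.329,3.000)–(5.659,2.000)
cell (5,3): code 1100 → (5.850,4.000)–(5.329,3.000)
cell (5,4): code 1000 → (6.000,4.127)–(5.850,4.000)
cell (6,1): code 0110 → (6.000,1.718)–(7.000,1.792)
cell (6,4): code 1001 → (7.000,4.129)–(6.000,4.127)
cell (7,1): code 0010 → (7.000,1.792)–(7.235,2.000)
cell (7,2): code 0011 → (7.235,2.000)–(7.637,3.000)
cell (7,3): code 0011 → (7.637,3.000)–(7.150,4.000)
cell (7,4): code 0001 → (7.150,4.000)–(7.000,4.129)
total: 10 segments, chained into 1 closed loop(s), length Σ = 7.524163

segments=10 loops=1 length=7.524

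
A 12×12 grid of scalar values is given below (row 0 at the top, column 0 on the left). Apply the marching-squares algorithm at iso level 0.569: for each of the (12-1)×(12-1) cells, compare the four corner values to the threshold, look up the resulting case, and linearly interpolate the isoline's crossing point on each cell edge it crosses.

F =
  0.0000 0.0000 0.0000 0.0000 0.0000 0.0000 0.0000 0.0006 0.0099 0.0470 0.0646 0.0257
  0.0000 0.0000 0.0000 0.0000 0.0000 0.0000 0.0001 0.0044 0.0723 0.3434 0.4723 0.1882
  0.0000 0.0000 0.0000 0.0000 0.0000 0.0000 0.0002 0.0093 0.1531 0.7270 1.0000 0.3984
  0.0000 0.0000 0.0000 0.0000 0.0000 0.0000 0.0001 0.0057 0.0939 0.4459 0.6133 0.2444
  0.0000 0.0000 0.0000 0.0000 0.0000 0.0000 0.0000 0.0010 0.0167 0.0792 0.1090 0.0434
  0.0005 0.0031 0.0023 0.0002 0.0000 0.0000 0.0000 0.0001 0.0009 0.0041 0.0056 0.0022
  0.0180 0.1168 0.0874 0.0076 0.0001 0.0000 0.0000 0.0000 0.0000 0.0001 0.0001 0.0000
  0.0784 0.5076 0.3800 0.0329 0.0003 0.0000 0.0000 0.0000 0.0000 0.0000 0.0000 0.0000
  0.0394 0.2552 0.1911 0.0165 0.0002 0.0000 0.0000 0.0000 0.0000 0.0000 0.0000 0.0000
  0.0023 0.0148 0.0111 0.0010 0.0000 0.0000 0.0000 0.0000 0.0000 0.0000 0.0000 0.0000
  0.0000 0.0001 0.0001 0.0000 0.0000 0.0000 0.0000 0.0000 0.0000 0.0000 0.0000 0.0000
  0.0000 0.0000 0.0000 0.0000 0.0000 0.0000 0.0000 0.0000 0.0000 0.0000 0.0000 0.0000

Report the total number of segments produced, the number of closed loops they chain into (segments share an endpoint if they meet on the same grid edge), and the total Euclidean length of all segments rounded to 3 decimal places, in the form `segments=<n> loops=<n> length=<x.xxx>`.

segments=8 loops=1 length=5.734

cell (1,8): code 0100 → (1.588,9.000)–(2.000,8.725)
cell (1,9): code 1100 → (1.183,10.000)–(1.588,9.000)
cell (1,10): code 1000 → (2.000,10.716)–(1.183,10.000)
cell (2,8): code 0010 → (2.000,8.725)–(2.562,9.000)
cell (2,9): code 0111 → (2.562,9.000)–(3.000,9.735)
cell (2,10): code 1001 → (3.000,10.120)–(2.000,10.716)
cell (3,9): code 0010 → (3.000,9.735)–(3.088,10.000)
cell (3,10): code 0001 → (3.088,10.000)–(3.000,10.120)
total: 8 segments, chained into 1 closed loop(s), length Σ = 5.734407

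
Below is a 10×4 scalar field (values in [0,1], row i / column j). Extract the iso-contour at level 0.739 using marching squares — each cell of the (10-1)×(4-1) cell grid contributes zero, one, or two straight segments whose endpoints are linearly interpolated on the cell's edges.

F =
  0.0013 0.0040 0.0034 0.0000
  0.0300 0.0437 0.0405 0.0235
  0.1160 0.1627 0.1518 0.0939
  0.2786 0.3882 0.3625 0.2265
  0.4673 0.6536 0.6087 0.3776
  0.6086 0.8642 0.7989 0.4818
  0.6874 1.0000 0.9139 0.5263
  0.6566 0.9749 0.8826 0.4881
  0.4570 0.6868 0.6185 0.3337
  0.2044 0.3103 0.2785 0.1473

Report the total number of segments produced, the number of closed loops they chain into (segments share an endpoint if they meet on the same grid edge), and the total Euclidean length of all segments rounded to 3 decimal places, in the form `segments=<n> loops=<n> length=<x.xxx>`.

cell (4,0): code 0100 → (4.406,1.000)–(5.000,0.510)
cell (4,1): code 1100 → (4.685,2.000)–(4.406,1.000)
cell (4,2): code 1000 → (5.000,2.189)–(4.685,2.000)
cell (5,0): code 0110 → (5.000,0.510)–(6.000,0.165)
cell (5,2): code 1001 → (6.000,2.451)–(5.000,2.189)
cell (6,0): code 0110 → (6.000,0.165)–(7.000,0.259)
cell (6,2): code 1001 → (7.000,2.364)–(6.000,2.451)
cell (7,0): code 0010 → (7.000,0.259)–(7.819,1.000)
cell (7,1): code 0011 → (7.819,1.000)–(7.544,2.000)
cell (7,2): code 0001 → (7.544,2.000)–(7.000,2.364)
total: 10 segments, chained into 1 closed loop(s), length Σ = 9.071658

segments=10 loops=1 length=9.072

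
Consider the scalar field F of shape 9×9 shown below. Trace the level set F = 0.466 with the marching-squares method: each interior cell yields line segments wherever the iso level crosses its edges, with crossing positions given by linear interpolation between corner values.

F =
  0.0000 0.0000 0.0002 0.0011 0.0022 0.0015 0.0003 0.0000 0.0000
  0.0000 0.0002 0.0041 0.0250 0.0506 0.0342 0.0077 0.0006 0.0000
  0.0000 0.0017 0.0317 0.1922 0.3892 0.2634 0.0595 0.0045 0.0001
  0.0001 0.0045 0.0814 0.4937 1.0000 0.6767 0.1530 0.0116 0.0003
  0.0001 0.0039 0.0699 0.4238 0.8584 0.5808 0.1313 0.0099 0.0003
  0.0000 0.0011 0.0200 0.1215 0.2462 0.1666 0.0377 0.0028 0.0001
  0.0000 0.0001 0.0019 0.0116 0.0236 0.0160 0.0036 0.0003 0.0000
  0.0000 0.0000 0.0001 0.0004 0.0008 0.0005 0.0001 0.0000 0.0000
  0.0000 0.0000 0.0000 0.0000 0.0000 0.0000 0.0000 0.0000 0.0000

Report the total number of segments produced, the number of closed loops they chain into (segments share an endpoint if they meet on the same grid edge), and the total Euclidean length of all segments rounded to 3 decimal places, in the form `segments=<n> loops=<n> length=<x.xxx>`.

cell (2,2): code 0100 → (2.908,3.000)–(3.000,2.933)
cell (2,3): code 1100 → (2.126,4.000)–(2.908,3.000)
cell (2,4): code 1100 → (2.490,5.000)–(2.126,4.000)
cell (2,5): code 1000 → (3.000,5.402)–(2.490,5.000)
cell (3,2): code 0010 → (3.000,2.933)–(3.396,3.000)
cell (3,3): code 0111 → (3.396,3.000)–(4.000,3.097)
cell (3,5): code 1001 → (4.000,5.255)–(3.000,5.402)
cell (4,3): code 0010 → (4.000,3.097)–(4.641,4.000)
cell (4,4): code 0011 → (4.641,4.000)–(4.277,5.000)
cell (4,5): code 0001 → (4.277,5.000)–(4.000,5.255)
total: 10 segments, chained into 1 closed loop(s), length Σ = 7.669736

segments=10 loops=1 length=7.670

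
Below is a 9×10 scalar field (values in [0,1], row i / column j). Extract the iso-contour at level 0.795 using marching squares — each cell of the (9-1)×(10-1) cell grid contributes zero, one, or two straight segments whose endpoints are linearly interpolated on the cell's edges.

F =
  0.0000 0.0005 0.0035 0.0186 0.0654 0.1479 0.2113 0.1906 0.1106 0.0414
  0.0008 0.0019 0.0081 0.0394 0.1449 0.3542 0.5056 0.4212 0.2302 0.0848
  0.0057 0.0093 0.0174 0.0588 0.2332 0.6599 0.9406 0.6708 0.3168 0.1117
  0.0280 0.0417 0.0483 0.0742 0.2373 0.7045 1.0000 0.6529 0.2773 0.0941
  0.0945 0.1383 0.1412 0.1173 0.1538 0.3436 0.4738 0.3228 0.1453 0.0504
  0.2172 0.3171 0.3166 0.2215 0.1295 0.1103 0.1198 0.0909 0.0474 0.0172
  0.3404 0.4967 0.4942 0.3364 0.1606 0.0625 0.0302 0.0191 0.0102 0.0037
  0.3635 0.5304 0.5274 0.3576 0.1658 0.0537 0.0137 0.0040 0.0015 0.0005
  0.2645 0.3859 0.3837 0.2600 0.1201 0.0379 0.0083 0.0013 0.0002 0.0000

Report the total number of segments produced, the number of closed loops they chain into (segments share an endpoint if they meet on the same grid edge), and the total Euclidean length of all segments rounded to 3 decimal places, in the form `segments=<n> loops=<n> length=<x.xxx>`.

cell (1,5): code 0100 → (1.665,6.000)–(2.000,5.481)
cell (1,6): code 1000 → (2.000,6.540)–(1.665,6.000)
cell (2,5): code 0110 → (2.000,5.481)–(3.000,5.306)
cell (2,6): code 1001 → (3.000,6.591)–(2.000,6.540)
cell (3,5): code 0010 → (3.000,5.306)–(3.390,6.000)
cell (3,6): code 0001 → (3.390,6.000)–(3.000,6.591)
total: 6 segments, chained into 1 closed loop(s), length Σ = 4.772025

segments=6 loops=1 length=4.772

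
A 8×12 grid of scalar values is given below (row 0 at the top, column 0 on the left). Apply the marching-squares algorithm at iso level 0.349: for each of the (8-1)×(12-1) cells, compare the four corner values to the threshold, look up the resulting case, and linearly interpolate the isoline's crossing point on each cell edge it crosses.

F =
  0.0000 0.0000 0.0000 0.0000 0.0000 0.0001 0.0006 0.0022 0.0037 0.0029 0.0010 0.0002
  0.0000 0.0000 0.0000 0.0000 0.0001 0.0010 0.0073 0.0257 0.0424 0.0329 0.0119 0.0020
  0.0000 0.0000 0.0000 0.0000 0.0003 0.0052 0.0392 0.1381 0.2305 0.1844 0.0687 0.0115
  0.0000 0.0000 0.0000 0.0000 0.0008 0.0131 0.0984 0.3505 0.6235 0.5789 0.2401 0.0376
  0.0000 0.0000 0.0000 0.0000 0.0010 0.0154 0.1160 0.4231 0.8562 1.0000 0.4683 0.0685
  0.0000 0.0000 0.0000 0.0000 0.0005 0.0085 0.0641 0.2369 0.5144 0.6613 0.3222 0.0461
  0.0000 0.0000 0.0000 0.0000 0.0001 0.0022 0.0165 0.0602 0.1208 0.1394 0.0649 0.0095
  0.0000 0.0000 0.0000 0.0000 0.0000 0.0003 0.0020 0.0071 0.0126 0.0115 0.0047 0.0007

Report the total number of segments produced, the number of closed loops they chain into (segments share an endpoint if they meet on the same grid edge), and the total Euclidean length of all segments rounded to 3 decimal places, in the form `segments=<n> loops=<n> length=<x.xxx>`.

segments=14 loops=1 length=10.434

cell (2,6): code 0100 → (2.993,7.000)–(3.000,6.994)
cell (2,7): code 1100 → (2.302,8.000)–(2.993,7.000)
cell (2,8): code 1100 → (2.417,9.000)–(2.302,8.000)
cell (2,9): code 1000 → (3.000,9.679)–(2.417,9.000)
cell (3,6): code 0110 → (3.000,6.994)–(4.000,6.759)
cell (3,9): code 1101 → (3.477,10.000)–(3.000,9.679)
cell (3,10): code 1000 → (4.000,10.298)–(3.477,10.000)
cell (4,6): code 0010 → (4.000,6.759)–(4.398,7.000)
cell (4,7): code 0111 → (4.398,7.000)–(5.000,7.404)
cell (4,9): code 1011 → (5.000,9.921)–(4.817,10.000)
cell (4,10): code 0001 → (4.817,10.000)–(4.000,10.298)
cell (5,7): code 0010 → (5.000,7.404)–(5.420,8.000)
cell (5,8): code 0011 → (5.420,8.000)–(5.598,9.000)
cell (5,9): code 0001 → (5.598,9.000)–(5.000,9.921)
total: 14 segments, chained into 1 closed loop(s), length Σ = 10.433607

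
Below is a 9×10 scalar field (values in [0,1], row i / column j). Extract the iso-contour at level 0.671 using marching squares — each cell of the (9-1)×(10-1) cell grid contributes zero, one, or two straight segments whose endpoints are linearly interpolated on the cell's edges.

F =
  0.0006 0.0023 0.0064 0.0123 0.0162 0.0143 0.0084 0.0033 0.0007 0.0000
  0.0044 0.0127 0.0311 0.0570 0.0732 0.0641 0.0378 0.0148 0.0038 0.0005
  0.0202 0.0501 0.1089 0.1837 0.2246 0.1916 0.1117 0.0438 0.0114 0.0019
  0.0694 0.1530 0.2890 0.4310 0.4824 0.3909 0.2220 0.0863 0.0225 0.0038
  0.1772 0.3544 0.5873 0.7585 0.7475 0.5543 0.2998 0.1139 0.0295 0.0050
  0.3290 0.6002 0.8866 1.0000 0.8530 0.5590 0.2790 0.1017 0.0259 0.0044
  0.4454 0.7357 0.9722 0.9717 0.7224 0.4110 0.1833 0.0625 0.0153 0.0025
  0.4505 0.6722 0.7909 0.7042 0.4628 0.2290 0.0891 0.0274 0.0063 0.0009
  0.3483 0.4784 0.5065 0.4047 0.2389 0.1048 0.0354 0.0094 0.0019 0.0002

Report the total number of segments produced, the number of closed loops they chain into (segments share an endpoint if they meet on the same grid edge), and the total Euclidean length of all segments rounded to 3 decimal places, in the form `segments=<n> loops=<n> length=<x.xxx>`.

segments=16 loops=1 length=11.674

cell (3,2): code 0100 → (3.733,3.000)–(4.000,2.489)
cell (3,3): code 1100 → (3.711,4.000)–(3.733,3.000)
cell (3,4): code 1000 → (4.000,4.396)–(3.711,4.000)
cell (4,1): code 0100 → (4.280,2.000)–(5.000,1.247)
cell (4,2): code 1110 → (4.000,2.489)–(4.280,2.000)
cell (4,4): code 1001 → (5.000,4.619)–(4.000,4.396)
cell (5,0): code 0100 → (5.523,1.000)–(6.000,0.777)
cell (5,1): code 1110 → (5.000,1.247)–(5.523,1.000)
cell (5,4): code 1001 → (6.000,4.165)–(5.000,4.619)
cell (6,0): code 0110 → (6.000,0.777)–(7.000,0.995)
cell (6,3): code 1011 → (7.000,3.138)–(6.198,4.000)
cell (6,4): code 0001 → (6.198,4.000)–(6.000,4.165)
cell (7,0): code 0010 → (7.000,0.995)–(7.006,1.000)
cell (7,1): code 0011 → (7.006,1.000)–(7.422,2.000)
cell (7,2): code 0011 → (7.422,2.000)–(7.111,3.000)
cell (7,3): code 0001 → (7.111,3.000)–(7.000,3.138)
total: 16 segments, chained into 1 closed loop(s), length Σ = 11.673610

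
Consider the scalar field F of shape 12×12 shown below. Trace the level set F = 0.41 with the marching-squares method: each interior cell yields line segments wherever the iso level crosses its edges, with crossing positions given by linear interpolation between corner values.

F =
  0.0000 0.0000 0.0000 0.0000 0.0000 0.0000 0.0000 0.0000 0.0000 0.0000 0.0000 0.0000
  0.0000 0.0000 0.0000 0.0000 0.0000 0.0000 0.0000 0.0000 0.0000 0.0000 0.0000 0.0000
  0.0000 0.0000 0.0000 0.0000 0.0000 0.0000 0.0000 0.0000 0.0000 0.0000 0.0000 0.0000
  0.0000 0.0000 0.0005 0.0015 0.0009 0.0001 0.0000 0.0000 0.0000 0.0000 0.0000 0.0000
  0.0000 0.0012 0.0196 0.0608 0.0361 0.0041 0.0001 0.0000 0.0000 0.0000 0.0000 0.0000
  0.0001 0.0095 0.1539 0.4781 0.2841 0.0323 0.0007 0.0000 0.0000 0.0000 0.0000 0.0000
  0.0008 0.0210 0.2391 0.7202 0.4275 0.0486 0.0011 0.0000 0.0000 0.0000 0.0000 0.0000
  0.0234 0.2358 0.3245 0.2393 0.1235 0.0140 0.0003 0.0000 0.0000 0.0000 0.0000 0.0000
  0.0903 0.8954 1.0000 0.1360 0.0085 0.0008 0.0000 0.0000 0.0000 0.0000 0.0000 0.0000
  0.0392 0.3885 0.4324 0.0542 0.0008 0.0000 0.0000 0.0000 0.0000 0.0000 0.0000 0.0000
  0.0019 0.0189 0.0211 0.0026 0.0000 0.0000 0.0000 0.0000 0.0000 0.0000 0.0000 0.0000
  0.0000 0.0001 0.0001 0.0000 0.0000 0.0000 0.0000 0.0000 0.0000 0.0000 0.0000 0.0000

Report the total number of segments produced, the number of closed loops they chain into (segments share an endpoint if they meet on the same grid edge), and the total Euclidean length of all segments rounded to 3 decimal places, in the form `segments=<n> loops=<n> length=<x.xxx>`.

segments=16 loops=2 length=11.576

cell (4,2): code 0100 → (4.837,3.000)–(5.000,2.790)
cell (4,3): code 1000 → (5.000,3.351)–(4.837,3.000)
cell (5,2): code 0110 → (5.000,2.790)–(6.000,2.355)
cell (5,3): code 1101 → (5.878,4.000)–(5.000,3.351)
cell (5,4): code 1000 → (6.000,4.046)–(5.878,4.000)
cell (6,2): code 0010 → (6.000,2.355)–(6.645,3.000)
cell (6,3): code 0011 → (6.645,3.000)–(6.058,4.000)
cell (6,4): code 0001 → (6.058,4.000)–(6.000,4.046)
cell (7,0): code 0100 → (7.264,1.000)–(8.000,0.397)
cell (7,1): code 1100 → (7.127,2.000)–(7.264,1.000)
cell (7,2): code 1000 → (8.000,2.683)–(7.127,2.000)
cell (8,0): code 0010 → (8.000,0.397)–(8.958,1.000)
cell (8,1): code 0111 → (8.958,1.000)–(9.000,1.490)
cell (8,2): code 1001 → (9.000,2.059)–(8.000,2.683)
cell (9,1): code 0010 → (9.000,1.490)–(9.054,2.000)
cell (9,2): code 0001 → (9.054,2.000)–(9.000,2.059)
total: 16 segments, chained into 2 closed loop(s), length Σ = 11.576146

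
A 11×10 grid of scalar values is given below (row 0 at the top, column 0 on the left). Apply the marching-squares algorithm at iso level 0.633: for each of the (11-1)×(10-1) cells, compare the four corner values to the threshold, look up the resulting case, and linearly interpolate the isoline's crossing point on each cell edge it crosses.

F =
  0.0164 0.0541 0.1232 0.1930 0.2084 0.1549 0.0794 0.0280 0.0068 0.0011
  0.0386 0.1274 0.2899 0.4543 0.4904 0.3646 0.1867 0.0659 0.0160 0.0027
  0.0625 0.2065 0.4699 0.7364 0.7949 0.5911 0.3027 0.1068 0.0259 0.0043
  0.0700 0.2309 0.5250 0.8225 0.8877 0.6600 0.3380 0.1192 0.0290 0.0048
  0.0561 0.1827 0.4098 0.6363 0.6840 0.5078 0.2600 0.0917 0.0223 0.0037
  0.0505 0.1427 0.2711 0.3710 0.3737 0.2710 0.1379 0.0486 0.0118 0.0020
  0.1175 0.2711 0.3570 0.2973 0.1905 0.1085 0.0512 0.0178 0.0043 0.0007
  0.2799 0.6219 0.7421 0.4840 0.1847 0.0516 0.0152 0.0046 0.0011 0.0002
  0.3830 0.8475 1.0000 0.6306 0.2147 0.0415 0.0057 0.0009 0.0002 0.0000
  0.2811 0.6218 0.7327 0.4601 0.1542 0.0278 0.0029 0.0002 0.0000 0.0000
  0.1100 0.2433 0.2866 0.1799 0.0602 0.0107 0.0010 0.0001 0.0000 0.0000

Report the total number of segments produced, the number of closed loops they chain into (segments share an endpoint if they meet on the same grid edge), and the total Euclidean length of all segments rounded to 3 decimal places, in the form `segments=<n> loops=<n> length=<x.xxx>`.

segments=22 loops=2 length=15.879

cell (1,2): code 0100 → (1.633,3.000)–(2.000,2.612)
cell (1,3): code 1100 → (1.468,4.000)–(1.633,3.000)
cell (1,4): code 1000 → (2.000,4.794)–(1.468,4.000)
cell (2,2): code 0110 → (2.000,2.612)–(3.000,2.363)
cell (2,4): code 1101 → (2.608,5.000)–(2.000,4.794)
cell (2,5): code 1000 → (3.000,5.084)–(2.608,5.000)
cell (3,2): code 0110 → (3.000,2.363)–(4.000,2.985)
cell (3,4): code 1011 → (4.000,4.289)–(3.177,5.000)
cell (3,5): code 0001 → (3.177,5.000)–(3.000,5.084)
cell (4,2): code 0010 → (4.000,2.985)–(4.012,3.000)
cell (4,3): code 0011 → (4.012,3.000)–(4.164,4.000)
cell (4,4): code 0001 → (4.164,4.000)–(4.000,4.289)
cell (6,1): code 0100 → (6.717,2.000)–(7.000,1.092)
cell (6,2): code 1000 → (7.000,2.423)–(6.717,2.000)
cell (7,0): code 0100 → (7.049,1.000)–(8.000,0.538)
cell (7,1): code 1110 → (7.000,1.092)–(7.049,1.000)
cell (7,2): code 1001 → (8.000,2.994)–(7.000,2.423)
cell (8,0): code 0010 → (8.000,0.538)–(8.950,1.000)
cell (8,1): code 0111 → (8.950,1.000)–(9.000,1.101)
cell (8,2): code 1001 → (9.000,2.366)–(8.000,2.994)
cell (9,1): code 0010 → (9.000,1.101)–(9.223,2.000)
cell (9,2): code 0001 → (9.223,2.000)–(9.000,2.366)
total: 22 segments, chained into 2 closed loop(s), length Σ = 15.878638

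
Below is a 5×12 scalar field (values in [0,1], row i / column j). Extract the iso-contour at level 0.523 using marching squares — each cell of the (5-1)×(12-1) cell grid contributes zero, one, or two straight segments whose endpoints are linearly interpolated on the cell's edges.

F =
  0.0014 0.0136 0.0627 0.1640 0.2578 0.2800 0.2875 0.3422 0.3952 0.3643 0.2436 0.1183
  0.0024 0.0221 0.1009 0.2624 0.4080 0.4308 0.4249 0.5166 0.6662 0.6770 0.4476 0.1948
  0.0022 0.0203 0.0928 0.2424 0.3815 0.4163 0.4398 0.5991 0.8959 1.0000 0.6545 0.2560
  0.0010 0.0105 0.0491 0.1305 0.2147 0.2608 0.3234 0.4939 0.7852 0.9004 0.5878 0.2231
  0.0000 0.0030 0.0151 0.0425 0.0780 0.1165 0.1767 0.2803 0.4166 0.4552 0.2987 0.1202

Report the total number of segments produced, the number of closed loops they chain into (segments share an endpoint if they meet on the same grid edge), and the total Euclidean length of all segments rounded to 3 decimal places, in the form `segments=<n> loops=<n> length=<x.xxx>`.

segments=14 loops=1 length=11.054

cell (0,7): code 0100 → (0.472,8.000)–(1.000,7.043)
cell (0,8): code 1100 → (0.508,9.000)–(0.472,8.000)
cell (0,9): code 1000 → (1.000,9.671)–(0.508,9.000)
cell (1,6): code 0100 → (1.078,7.000)–(2.000,6.522)
cell (1,7): code 1110 → (1.000,7.043)–(1.078,7.000)
cell (1,9): code 1101 → (1.364,10.000)–(1.000,9.671)
cell (1,10): code 1000 → (2.000,10.330)–(1.364,10.000)
cell (2,6): code 0010 → (2.000,6.522)–(2.723,7.000)
cell (2,7): code 0111 → (2.723,7.000)–(3.000,7.100)
cell (2,10): code 1001 → (3.000,10.178)–(2.000,10.330)
cell (3,7): code 0010 → (3.000,7.100)–(3.711,8.000)
cell (3,8): code 0011 → (3.711,8.000)–(3.848,9.000)
cell (3,9): code 0011 → (3.848,9.000)–(3.224,10.000)
cell (3,10): code 0001 → (3.224,10.000)–(3.000,10.178)
total: 14 segments, chained into 1 closed loop(s), length Σ = 11.054428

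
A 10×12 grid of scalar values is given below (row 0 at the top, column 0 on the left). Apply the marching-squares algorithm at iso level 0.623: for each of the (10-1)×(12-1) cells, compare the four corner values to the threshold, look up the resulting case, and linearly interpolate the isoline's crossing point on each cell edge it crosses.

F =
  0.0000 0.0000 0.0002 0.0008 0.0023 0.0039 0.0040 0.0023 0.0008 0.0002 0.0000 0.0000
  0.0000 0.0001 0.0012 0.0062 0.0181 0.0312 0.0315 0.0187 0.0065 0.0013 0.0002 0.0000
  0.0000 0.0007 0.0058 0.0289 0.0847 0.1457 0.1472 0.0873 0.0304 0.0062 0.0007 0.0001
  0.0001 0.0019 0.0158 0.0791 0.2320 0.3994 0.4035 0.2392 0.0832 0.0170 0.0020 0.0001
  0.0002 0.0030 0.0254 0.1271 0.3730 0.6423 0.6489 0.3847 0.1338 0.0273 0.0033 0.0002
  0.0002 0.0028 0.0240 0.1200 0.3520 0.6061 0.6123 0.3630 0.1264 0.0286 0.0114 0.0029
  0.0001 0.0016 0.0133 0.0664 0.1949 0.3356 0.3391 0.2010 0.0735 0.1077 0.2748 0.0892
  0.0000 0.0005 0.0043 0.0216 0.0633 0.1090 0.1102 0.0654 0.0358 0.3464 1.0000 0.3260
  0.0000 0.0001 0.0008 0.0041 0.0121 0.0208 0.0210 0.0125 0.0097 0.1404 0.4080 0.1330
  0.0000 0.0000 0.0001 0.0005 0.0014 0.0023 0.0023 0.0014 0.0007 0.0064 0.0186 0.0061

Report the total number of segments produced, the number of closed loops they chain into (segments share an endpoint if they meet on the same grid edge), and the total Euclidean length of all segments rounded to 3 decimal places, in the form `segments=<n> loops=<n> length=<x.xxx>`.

cell (3,4): code 0100 → (3.921,5.000)–(4.000,4.928)
cell (3,5): code 1100 → (3.894,6.000)–(3.921,5.000)
cell (3,6): code 1000 → (4.000,6.098)–(3.894,6.000)
cell (4,4): code 0010 → (4.000,4.928)–(4.533,5.000)
cell (4,5): code 0011 → (4.533,5.000)–(4.708,6.000)
cell (4,6): code 0001 → (4.708,6.000)–(4.000,6.098)
cell (6,9): code 0100 → (6.480,10.000)–(7.000,9.423)
cell (6,10): code 1000 → (7.000,10.559)–(6.480,10.000)
cell (7,9): code 0010 → (7.000,9.423)–(7.637,10.000)
cell (7,10): code 0001 → (7.637,10.000)–(7.000,10.559)
total: 10 segments, chained into 2 closed loop(s), length Σ = 6.765786

segments=10 loops=2 length=6.766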